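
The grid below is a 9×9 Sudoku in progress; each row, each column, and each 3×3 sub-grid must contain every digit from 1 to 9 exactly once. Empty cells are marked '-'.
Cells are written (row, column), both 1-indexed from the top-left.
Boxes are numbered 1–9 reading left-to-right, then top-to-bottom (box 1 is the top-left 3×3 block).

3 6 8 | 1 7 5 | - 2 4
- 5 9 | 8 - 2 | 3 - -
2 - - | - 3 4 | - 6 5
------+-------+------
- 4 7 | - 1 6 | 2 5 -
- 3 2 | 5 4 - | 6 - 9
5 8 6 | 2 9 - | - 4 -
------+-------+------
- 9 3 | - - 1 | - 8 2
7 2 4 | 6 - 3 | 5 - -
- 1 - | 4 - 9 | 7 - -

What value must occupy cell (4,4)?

3

Row 4 already contains {1, 2, 4, 5, 6, 7}.
Column 4 already contains {1, 2, 4, 5, 6, 8}.
Its 3×3 block (box 5) already contains {1, 2, 4, 5, 6, 9}.
The only value from 1–9 not eliminated is 3, so (4,4) = 3.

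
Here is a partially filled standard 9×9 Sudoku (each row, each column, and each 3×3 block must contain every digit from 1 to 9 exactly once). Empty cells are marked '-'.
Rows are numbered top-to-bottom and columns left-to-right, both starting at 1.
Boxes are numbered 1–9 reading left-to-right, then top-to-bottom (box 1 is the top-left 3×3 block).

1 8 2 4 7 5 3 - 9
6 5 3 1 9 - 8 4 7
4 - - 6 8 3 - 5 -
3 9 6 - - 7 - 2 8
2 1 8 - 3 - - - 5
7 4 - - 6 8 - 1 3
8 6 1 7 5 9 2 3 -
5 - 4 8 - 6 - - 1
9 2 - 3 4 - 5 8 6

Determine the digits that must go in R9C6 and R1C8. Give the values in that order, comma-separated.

For R9C6:
  Row 9 already contains {2, 3, 4, 5, 6, 8, 9}.
  Column 6 already contains {3, 5, 6, 7, 8, 9}.
  Its 3×3 block (box 8) already contains {3, 4, 5, 6, 7, 8, 9}.
  The only value from 1–9 not eliminated is 1, so R9C6 = 1.
For R1C8:
  Row 1 already contains {1, 2, 3, 4, 5, 7, 8, 9}.
  Column 8 already contains {1, 2, 3, 4, 5, 8}.
  Its 3×3 block (box 3) already contains {3, 4, 5, 7, 8, 9}.
  The only value from 1–9 not eliminated is 6, so R1C8 = 6.

1,6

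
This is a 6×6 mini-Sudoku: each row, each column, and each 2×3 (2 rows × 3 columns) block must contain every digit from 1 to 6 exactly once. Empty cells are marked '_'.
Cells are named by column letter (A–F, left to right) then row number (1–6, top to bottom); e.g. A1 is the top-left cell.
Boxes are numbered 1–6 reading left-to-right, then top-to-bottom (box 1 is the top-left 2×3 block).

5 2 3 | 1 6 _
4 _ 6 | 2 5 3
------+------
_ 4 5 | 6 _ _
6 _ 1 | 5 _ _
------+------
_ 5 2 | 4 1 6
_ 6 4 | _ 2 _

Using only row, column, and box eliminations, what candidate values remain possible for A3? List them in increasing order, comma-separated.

2,3

Row 3 already contains {4, 5, 6}.
Column A already contains {4, 5, 6}.
Its 2×3 block (box 3) already contains {1, 4, 5, 6}.
Removing those from 1–6 leaves {2, 3} as the candidates for A3.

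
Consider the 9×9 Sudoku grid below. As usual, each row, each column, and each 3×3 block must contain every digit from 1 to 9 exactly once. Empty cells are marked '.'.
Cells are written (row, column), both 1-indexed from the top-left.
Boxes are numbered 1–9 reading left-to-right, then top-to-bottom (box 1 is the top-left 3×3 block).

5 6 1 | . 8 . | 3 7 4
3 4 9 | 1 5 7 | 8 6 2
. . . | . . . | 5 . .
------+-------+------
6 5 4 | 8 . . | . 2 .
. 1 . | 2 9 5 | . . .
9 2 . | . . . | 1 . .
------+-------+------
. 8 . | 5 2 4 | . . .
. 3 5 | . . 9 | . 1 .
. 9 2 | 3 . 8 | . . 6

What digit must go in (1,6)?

Row 1 already contains {1, 3, 4, 5, 6, 7, 8}.
Column 6 already contains {4, 5, 7, 8, 9}.
Its 3×3 block (box 2) already contains {1, 5, 7, 8}.
The only value from 1–9 not eliminated is 2, so (1,6) = 2.

2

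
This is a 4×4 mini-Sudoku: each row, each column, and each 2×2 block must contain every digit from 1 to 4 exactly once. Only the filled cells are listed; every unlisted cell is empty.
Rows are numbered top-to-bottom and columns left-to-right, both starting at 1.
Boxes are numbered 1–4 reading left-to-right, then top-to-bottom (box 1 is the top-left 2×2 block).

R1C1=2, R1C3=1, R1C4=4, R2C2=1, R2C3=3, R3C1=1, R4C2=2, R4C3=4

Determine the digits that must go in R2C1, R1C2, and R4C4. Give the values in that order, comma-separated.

4,3,1

For R2C1:
  Row 2 already contains {1, 3}.
  Column 1 already contains {1, 2}.
  Its 2×2 block (box 1) already contains {1, 2}.
  The only value from 1–4 not eliminated is 4, so R2C1 = 4.
For R1C2:
  Row 1 already contains {1, 2, 4}.
  Column 2 already contains {1, 2}.
  Its 2×2 block (box 1) already contains {1, 2}.
  The only value from 1–4 not eliminated is 3, so R1C2 = 3.
For R4C4:
  Consider where 1 can go in column 4.
  R2C4 is out (row 2 already has a 1).
  R3C4 is out (row 3 already has a 1).
  So the only cell in column 4 that can hold 1 is R4C4.
  So R4C4 = 1.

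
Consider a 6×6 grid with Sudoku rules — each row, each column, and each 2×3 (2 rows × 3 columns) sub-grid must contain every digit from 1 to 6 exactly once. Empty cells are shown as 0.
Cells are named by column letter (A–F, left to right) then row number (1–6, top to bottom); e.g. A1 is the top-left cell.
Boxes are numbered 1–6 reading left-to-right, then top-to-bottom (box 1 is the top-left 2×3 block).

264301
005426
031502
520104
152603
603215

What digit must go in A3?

Row 3 already contains {1, 2, 3, 5}.
Column A already contains {1, 2, 5, 6}.
Its 2×3 block (box 3) already contains {1, 2, 3, 5}.
The only value from 1–6 not eliminated is 4, so A3 = 4.

4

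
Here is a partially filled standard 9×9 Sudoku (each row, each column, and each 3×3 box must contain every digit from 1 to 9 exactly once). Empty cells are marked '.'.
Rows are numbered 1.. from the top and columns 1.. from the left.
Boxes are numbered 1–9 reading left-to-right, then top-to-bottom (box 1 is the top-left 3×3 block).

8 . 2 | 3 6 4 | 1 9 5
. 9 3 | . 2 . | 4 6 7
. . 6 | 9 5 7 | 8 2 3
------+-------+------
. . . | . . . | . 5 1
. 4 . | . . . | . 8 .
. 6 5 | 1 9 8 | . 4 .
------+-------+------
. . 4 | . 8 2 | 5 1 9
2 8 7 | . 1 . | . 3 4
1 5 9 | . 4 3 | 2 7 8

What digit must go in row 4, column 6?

6

Row 4 already contains {1, 5}.
Column 6 already contains {2, 3, 4, 7, 8}.
Its 3×3 block (box 5) already contains {1, 8, 9}.
The only value from 1–9 not eliminated is 6, so row 4, column 6 = 6.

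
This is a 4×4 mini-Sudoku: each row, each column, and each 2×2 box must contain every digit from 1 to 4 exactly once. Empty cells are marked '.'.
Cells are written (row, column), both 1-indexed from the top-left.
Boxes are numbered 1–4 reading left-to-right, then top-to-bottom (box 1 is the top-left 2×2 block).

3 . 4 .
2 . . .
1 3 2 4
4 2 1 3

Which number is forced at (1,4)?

Cell (1,4) itself could take any of {1, 2} by direct elimination.
Consider where 2 can go in row 1.
(1,2) is out (column 2 already has a 2).
So the only cell in row 1 that can hold 2 is (1,4).
Therefore (1,4) = 2.

2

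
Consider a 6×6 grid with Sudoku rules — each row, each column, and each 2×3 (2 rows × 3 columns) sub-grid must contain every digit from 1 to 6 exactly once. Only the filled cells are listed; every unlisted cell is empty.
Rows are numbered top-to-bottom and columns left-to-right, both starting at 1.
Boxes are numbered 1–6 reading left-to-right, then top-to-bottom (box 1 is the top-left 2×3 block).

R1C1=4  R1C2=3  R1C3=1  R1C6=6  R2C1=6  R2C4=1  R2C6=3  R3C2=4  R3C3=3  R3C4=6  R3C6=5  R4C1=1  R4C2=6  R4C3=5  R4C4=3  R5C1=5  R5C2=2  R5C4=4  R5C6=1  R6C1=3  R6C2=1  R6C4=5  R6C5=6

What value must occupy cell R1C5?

5

Cell R1C5 itself could take any of {2, 5} by direct elimination.
Consider where 5 can go in row 1.
R1C4 is out (column 4 already has a 5).
So the only cell in row 1 that can hold 5 is R1C5.
Therefore R1C5 = 5.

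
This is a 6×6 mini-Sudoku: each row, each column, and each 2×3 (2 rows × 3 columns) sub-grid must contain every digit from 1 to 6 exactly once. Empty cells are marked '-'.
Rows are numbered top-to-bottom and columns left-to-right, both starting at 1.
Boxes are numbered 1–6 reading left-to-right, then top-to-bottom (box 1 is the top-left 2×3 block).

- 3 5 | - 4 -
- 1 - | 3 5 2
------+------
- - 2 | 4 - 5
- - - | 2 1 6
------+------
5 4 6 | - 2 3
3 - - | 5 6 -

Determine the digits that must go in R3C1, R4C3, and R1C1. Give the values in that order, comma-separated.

1,3,2

For R3C1:
  Consider where 1 can go in column 1.
  R1C1 is out (box 1 already has a 1).
  R2C1 is out (row 2 already has a 1).
  R4C1 is out (row 4 already has a 1).
  So the only cell in column 1 that can hold 1 is R3C1.
  So R3C1 = 1.
For R4C3:
  Consider where 3 can go in column 3.
  R2C3 is out (row 2 already has a 3).
  R6C3 is out (row 6 already has a 3).
  So the only cell in column 3 that can hold 3 is R4C3.
  So R4C3 = 3.
For R1C1:
  Consider where 2 can go in box 1.
  R2C1 is out (row 2 already has a 2).
  R2C3 is out (row 2 already has a 2).
  So the only cell in box 1 that can hold 2 is R1C1.
  So R1C1 = 2.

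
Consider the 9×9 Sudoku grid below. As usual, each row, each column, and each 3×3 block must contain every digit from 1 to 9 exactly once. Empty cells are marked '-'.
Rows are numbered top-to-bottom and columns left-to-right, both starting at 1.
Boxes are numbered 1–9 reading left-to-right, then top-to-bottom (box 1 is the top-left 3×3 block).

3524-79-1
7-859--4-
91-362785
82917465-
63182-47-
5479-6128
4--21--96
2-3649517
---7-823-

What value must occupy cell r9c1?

1

Row 9 already contains {2, 3, 7, 8}.
Column 1 already contains {2, 3, 4, 5, 6, 7, 8, 9}.
Its 3×3 block (box 7) already contains {2, 3, 4}.
The only value from 1–9 not eliminated is 1, so r9c1 = 1.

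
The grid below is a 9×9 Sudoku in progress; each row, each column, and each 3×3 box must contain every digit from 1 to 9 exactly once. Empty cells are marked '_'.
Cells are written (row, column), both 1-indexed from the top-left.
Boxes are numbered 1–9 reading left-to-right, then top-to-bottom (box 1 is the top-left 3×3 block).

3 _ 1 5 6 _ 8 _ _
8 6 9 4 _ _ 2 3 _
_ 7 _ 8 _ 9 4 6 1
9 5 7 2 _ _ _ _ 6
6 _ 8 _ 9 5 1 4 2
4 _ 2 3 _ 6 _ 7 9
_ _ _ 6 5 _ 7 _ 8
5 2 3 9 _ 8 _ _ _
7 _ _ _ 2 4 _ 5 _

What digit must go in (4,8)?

Row 4 already contains {2, 5, 6, 7, 9}.
Column 8 already contains {3, 4, 5, 6, 7}.
Its 3×3 block (box 6) already contains {1, 2, 4, 6, 7, 9}.
The only value from 1–9 not eliminated is 8, so (4,8) = 8.

8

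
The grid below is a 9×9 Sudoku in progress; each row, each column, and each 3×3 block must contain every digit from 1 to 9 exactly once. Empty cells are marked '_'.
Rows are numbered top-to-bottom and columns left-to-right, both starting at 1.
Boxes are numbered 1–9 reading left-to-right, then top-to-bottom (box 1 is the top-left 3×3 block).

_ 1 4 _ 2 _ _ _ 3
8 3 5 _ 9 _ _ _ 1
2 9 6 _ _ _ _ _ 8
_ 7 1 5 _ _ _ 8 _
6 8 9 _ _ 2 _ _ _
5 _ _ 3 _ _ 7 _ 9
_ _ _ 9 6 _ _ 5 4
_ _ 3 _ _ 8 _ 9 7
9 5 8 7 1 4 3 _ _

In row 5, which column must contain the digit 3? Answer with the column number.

Consider where 3 can go in row 5.
R5C4 is out (column 4 already has a 3).
R5C5 is out (box 5 already has a 3).
R5C7 is out (column 7 already has a 3).
R5C9 is out (column 9 already has a 3).
So the only cell in row 5 that can hold 3 is R5C8.
That is column 8.

8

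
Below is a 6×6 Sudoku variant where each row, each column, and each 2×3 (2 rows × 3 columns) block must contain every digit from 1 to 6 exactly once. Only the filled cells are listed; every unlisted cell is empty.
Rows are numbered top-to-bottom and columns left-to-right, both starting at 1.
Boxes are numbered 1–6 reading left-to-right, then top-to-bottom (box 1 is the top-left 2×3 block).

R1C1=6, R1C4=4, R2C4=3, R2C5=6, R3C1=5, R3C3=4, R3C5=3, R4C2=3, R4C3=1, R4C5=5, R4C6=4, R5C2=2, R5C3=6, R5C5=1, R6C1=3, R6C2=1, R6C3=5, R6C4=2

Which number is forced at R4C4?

Row 4 already contains {1, 3, 4, 5}.
Column 4 already contains {2, 3, 4}.
Its 2×3 block (box 4) already contains {3, 4, 5}.
The only value from 1–6 not eliminated is 6, so R4C4 = 6.

6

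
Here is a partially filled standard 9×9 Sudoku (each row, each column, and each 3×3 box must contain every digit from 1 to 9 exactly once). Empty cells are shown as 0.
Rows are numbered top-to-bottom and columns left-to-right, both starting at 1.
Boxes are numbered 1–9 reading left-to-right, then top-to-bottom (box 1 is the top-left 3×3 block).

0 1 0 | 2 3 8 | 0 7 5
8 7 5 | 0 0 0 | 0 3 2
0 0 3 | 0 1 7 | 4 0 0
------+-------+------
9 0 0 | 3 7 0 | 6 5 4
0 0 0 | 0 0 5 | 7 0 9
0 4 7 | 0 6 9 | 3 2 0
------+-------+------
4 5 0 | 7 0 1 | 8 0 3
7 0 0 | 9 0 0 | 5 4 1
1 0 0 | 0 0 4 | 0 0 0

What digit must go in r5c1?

3

Cell r5c1 itself could take any of {2, 3, 6} by direct elimination.
Consider where 3 can go in column 1.
r1c1 is out (row 1 already has a 3).
r3c1 is out (row 3 already has a 3).
r6c1 is out (row 6 already has a 3).
So the only cell in column 1 that can hold 3 is r5c1.
Therefore r5c1 = 3.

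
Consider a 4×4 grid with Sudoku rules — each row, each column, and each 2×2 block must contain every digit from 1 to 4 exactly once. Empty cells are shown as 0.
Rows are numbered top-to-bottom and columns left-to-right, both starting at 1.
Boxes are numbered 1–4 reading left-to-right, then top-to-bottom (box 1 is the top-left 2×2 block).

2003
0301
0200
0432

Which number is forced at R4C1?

Row 4 already contains {2, 3, 4}.
Column 1 already contains {2}.
Its 2×2 block (box 3) already contains {2, 4}.
The only value from 1–4 not eliminated is 1, so R4C1 = 1.

1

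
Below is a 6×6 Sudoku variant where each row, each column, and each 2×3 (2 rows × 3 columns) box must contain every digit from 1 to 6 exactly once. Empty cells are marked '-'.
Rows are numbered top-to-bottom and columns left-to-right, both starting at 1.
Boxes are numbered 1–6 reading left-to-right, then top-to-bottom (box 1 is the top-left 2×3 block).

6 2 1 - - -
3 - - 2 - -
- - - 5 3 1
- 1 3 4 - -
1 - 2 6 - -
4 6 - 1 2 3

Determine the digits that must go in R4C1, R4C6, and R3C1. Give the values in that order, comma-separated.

For R4C1:
  Consider where 5 can go in box 3.
  R3C1 is out (row 3 already has a 5).
  R3C2 is out (row 3 already has a 5).
  R3C3 is out (row 3 already has a 5).
  So the only cell in box 3 that can hold 5 is R4C1.
  So R4C1 = 5.
For R4C6:
  Consider where 2 can go in column 6.
  R1C6 is out (row 1 already has a 2).
  R2C6 is out (row 2 already has a 2).
  R5C6 is out (row 5 already has a 2).
  So the only cell in column 6 that can hold 2 is R4C6.
  So R4C6 = 2.
For R3C1:
  Row 3 already contains {1, 3, 5}.
  Column 1 already contains {1, 3, 4, 6}.
  Its 2×3 block (box 3) already contains {1, 3}.
  The only value from 1–6 not eliminated is 2, so R3C1 = 2.

5,2,2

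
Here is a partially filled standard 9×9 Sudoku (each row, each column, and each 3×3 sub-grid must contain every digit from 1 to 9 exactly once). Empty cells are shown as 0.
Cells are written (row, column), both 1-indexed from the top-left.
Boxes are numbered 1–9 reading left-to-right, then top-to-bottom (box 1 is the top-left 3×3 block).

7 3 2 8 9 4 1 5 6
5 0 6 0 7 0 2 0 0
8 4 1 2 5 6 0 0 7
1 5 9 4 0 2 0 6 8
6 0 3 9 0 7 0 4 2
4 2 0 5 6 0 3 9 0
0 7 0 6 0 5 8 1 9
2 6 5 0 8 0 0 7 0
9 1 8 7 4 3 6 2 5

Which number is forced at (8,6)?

9

Cell (8,6) itself could take any of {1, 9} by direct elimination.
Consider where 9 can go in row 8.
(8,4) is out (column 4 already has a 9).
(8,7) is out (box 9 already has a 9).
(8,9) is out (column 9 already has a 9).
So the only cell in row 8 that can hold 9 is (8,6).
Therefore (8,6) = 9.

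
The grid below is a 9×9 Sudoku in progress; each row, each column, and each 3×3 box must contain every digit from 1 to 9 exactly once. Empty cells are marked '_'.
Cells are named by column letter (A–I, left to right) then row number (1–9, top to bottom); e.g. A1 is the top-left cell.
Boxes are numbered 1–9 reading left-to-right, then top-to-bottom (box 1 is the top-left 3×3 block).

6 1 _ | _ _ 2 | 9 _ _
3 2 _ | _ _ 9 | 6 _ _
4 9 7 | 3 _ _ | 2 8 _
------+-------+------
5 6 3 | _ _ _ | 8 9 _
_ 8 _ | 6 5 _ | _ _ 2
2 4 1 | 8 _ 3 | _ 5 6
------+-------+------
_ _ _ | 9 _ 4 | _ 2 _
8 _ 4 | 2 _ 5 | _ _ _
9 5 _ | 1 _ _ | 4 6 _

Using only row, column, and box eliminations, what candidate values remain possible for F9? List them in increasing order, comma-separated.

Row 9 already contains {1, 4, 5, 6, 9}.
Column F already contains {2, 3, 4, 5, 9}.
Its 3×3 block (box 8) already contains {1, 2, 4, 5, 9}.
Removing those from 1–9 leaves {7, 8} as the candidates for F9.

7,8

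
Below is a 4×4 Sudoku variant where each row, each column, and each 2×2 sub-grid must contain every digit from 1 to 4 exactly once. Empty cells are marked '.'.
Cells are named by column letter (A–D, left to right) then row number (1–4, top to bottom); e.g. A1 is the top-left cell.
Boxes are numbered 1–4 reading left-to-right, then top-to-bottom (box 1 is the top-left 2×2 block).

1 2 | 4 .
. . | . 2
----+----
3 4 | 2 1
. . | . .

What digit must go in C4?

Row 4 already contains {}.
Column C already contains {2, 4}.
Its 2×2 block (box 4) already contains {1, 2}.
The only value from 1–4 not eliminated is 3, so C4 = 3.

3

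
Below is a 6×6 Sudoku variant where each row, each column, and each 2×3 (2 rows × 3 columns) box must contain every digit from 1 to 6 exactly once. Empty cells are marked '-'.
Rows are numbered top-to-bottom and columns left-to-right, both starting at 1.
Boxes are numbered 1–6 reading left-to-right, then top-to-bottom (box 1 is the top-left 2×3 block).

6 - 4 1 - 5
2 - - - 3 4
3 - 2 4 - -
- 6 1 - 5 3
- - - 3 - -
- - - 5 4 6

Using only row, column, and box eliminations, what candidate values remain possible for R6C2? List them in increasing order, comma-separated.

Row 6 already contains {4, 5, 6}.
Column 2 already contains {6}.
Its 2×3 block (box 5) already contains {}.
Removing those from 1–6 leaves {1, 2, 3} as the candidates for R6C2.

1,2,3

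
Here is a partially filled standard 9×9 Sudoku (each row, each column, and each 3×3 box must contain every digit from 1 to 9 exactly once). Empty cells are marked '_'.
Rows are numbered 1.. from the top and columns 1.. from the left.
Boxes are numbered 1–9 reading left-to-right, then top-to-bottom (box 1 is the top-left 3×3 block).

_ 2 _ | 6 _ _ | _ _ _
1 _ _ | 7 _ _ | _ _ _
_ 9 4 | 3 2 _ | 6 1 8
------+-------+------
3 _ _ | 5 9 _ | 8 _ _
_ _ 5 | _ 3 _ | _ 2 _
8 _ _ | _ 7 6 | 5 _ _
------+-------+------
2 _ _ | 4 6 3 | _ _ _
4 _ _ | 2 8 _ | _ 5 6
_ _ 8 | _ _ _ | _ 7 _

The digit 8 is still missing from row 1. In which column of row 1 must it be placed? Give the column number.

6

Consider where 8 can go in row 1.
row 1, column 1 is out (column 1 already has a 8). row 1, column 3 is out (column 3 already has a 8). row 1, column 5 is out (column 5 already has a 8). row 1, column 7 is out (column 7 already has a 8). The remaining empty cells in row 1 are similarly blocked.
So the only cell in row 1 that can hold 8 is row 1, column 6.
That is column 6.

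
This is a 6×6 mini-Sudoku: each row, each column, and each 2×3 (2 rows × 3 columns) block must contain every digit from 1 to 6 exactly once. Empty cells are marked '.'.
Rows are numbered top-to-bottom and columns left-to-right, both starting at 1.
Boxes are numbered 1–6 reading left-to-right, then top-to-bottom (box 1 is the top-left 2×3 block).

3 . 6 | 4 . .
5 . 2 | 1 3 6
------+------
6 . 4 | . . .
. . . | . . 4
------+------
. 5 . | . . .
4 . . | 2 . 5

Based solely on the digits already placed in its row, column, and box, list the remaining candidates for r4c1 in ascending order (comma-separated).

1,2

Row 4 already contains {4}.
Column 1 already contains {3, 4, 5, 6}.
Its 2×3 block (box 3) already contains {4, 6}.
Removing those from 1–6 leaves {1, 2} as the candidates for r4c1.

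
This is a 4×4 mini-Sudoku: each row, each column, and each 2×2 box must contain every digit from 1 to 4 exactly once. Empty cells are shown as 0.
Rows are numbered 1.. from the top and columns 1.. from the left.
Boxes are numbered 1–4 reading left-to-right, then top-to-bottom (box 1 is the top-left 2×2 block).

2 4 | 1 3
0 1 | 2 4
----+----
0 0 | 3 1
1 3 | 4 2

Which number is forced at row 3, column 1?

4

Row 3 already contains {1, 3}.
Column 1 already contains {1, 2}.
Its 2×2 block (box 3) already contains {1, 3}.
The only value from 1–4 not eliminated is 4, so row 3, column 1 = 4.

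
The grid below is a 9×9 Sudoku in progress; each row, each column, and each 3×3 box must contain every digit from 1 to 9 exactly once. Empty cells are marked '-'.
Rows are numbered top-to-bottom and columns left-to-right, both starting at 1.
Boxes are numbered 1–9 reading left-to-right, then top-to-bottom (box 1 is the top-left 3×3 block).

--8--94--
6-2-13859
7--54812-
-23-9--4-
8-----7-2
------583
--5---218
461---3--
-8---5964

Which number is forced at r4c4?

Cell r4c4 itself could take any of {1, 6, 7, 8} by direct elimination.
Consider where 8 can go in row 4.
r4c1 is out (column 1 already has a 8).
r4c6 is out (column 6 already has a 8).
r4c7 is out (column 7 already has a 8).
r4c9 is out (column 9 already has a 8).
So the only cell in row 4 that can hold 8 is r4c4.
Therefore r4c4 = 8.

8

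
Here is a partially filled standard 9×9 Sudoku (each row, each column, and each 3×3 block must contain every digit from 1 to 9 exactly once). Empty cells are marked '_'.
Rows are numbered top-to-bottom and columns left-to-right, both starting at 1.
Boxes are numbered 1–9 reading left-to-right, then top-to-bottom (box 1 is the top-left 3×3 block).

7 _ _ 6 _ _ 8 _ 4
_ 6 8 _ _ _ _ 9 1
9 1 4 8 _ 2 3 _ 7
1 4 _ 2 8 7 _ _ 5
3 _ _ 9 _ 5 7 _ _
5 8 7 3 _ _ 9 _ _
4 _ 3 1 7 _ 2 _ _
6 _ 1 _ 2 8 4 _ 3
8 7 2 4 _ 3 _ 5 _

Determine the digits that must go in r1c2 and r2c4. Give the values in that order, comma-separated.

3,7

For r1c2:
  Consider where 3 can go in column 2.
  r5c2 is out (row 5 already has a 3).
  r7c2 is out (row 7 already has a 3).
  r8c2 is out (row 8 already has a 3).
  So the only cell in column 2 that can hold 3 is r1c2.
  So r1c2 = 3.
For r2c4:
  Consider where 7 can go in column 4.
  r8c4 is out (box 8 already has a 7).
  So the only cell in column 4 that can hold 7 is r2c4.
  So r2c4 = 7.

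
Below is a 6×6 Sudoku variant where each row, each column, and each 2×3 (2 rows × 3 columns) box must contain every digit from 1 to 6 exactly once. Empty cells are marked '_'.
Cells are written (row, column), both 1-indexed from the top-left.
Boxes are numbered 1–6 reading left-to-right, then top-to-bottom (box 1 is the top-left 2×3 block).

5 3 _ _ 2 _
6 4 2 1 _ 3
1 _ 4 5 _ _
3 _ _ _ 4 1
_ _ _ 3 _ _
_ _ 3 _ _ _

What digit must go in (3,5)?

3

Cell (3,5) itself could take any of {3, 6} by direct elimination.
Consider where 3 can go in row 3.
(3,2) is out (column 2 already has a 3).
(3,6) is out (column 6 already has a 3).
So the only cell in row 3 that can hold 3 is (3,5).
Therefore (3,5) = 3.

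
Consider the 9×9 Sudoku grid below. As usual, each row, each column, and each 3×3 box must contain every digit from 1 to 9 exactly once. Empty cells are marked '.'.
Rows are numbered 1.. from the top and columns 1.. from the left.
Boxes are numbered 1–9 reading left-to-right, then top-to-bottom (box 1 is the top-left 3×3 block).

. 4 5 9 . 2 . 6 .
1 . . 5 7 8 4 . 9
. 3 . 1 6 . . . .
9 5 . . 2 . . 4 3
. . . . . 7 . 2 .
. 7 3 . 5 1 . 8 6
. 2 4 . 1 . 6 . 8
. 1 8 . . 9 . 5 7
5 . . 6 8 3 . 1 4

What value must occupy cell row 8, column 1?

6

Cell row 8, column 1 itself could take any of {3, 6} by direct elimination.
Consider where 6 can go in row 8.
row 8, column 4 is out (column 4 already has a 6).
row 8, column 5 is out (column 5 already has a 6).
row 8, column 7 is out (column 7 already has a 6).
So the only cell in row 8 that can hold 6 is row 8, column 1.
Therefore row 8, column 1 = 6.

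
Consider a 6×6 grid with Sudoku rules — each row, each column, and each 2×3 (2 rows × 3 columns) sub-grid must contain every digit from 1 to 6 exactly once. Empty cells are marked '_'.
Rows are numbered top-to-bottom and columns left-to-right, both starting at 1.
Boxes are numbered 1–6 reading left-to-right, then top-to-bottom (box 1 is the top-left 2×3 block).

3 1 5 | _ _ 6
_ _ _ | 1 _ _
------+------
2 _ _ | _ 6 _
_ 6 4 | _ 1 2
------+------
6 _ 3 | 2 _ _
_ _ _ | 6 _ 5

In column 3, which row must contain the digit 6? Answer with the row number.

2

Consider where 6 can go in column 3.
R3C3 is out (row 3 already has a 6).
R6C3 is out (row 6 already has a 6).
So the only cell in column 3 that can hold 6 is R2C3.
That is row 2.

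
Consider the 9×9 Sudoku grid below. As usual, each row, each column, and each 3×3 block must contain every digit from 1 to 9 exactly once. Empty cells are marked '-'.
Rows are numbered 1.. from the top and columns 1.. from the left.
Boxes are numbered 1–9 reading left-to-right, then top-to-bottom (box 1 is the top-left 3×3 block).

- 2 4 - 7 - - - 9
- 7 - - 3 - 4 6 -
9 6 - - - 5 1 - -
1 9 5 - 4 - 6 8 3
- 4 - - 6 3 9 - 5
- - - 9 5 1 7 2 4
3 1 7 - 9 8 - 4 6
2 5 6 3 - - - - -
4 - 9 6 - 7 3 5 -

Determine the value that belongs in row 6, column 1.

6

Cell row 6, column 1 itself could take any of {6, 8} by direct elimination.
Consider where 6 can go in column 1.
row 1, column 1 is out (box 1 already has a 6).
row 2, column 1 is out (row 2 already has a 6).
row 5, column 1 is out (row 5 already has a 6).
So the only cell in column 1 that can hold 6 is row 6, column 1.
Therefore row 6, column 1 = 6.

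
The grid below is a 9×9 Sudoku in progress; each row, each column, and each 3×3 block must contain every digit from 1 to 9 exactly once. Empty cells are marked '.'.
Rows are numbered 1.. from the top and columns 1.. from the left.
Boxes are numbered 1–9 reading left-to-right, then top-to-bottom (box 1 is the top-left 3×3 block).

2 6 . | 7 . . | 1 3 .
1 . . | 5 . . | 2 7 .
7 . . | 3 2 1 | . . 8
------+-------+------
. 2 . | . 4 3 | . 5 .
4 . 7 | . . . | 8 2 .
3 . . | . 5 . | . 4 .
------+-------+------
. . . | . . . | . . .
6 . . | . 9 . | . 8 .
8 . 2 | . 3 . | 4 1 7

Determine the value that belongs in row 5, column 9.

Cell row 5, column 9 itself could take any of {1, 3, 6, 9} by direct elimination.
Consider where 3 can go in box 6.
row 4, column 7 is out (row 4 already has a 3).
row 4, column 9 is out (row 4 already has a 3).
row 6, column 7 is out (row 6 already has a 3).
row 6, column 9 is out (row 6 already has a 3).
So the only cell in box 6 that can hold 3 is row 5, column 9.
Therefore row 5, column 9 = 3.

3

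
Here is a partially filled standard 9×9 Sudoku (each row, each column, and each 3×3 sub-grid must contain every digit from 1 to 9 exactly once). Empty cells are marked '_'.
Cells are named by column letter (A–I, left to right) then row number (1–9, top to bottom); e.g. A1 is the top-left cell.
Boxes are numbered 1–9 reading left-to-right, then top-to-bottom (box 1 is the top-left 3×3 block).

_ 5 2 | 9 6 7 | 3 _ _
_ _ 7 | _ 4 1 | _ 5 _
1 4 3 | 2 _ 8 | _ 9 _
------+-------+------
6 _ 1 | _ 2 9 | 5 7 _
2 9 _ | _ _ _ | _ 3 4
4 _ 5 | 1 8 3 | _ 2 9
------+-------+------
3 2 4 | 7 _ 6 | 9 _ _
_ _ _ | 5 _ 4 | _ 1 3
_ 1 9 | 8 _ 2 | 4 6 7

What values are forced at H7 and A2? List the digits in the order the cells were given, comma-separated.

8,9

For H7:
  Row 7 already contains {2, 3, 4, 6, 7, 9}.
  Column H already contains {1, 2, 3, 5, 6, 7, 9}.
  Its 3×3 block (box 9) already contains {1, 3, 4, 6, 7, 9}.
  The only value from 1–9 not eliminated is 8, so H7 = 8.
For A2:
  Consider where 9 can go in row 2.
  B2 is out (column B already has a 9).
  D2 is out (column D already has a 9).
  G2 is out (column G already has a 9).
  I2 is out (column I already has a 9).
  So the only cell in row 2 that can hold 9 is A2.
  So A2 = 9.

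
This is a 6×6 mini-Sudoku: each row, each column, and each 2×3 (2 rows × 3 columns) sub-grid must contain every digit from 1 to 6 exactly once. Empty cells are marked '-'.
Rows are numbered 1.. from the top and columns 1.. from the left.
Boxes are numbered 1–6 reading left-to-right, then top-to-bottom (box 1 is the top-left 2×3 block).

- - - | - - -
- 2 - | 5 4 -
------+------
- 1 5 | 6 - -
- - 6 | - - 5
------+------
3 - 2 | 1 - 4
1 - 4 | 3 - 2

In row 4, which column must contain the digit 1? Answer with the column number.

5

Consider where 1 can go in row 4.
row 4, column 1 is out (column 1 already has a 1).
row 4, column 2 is out (column 2 already has a 1).
row 4, column 4 is out (column 4 already has a 1).
So the only cell in row 4 that can hold 1 is row 4, column 5.
That is column 5.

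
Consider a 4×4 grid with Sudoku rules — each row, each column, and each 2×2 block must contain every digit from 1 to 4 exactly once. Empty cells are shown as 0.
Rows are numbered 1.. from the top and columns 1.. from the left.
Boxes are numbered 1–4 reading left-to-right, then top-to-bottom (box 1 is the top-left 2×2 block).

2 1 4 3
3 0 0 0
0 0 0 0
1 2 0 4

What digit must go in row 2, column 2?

Row 2 already contains {3}.
Column 2 already contains {1, 2}.
Its 2×2 block (box 1) already contains {1, 2, 3}.
The only value from 1–4 not eliminated is 4, so row 2, column 2 = 4.

4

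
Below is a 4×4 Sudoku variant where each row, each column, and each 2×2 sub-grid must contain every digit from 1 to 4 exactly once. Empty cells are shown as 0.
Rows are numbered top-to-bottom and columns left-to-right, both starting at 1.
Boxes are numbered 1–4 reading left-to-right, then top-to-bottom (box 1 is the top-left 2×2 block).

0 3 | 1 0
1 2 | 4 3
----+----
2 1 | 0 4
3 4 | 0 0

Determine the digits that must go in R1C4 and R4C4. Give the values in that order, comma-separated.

2,1

For R1C4:
  Row 1 already contains {1, 3}.
  Column 4 already contains {3, 4}.
  Its 2×2 block (box 2) already contains {1, 3, 4}.
  The only value from 1–4 not eliminated is 2, so R1C4 = 2.
For R4C4:
  Consider where 1 can go in column 4.
  R1C4 is out (row 1 already has a 1).
  So the only cell in column 4 that can hold 1 is R4C4.
  So R4C4 = 1.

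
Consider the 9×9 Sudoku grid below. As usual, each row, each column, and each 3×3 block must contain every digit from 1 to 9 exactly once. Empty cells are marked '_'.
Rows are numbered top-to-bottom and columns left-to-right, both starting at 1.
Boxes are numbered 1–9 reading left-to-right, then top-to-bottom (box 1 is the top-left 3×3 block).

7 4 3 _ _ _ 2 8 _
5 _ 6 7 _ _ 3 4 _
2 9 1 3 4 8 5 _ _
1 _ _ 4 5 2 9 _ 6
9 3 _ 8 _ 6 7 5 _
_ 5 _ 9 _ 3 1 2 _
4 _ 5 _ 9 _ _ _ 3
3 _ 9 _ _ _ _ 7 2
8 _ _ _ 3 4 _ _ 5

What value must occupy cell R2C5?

2

Cell R2C5 itself could take any of {1, 2} by direct elimination.
Consider where 2 can go in column 5.
R1C5 is out (row 1 already has a 2).
R5C5 is out (box 5 already has a 2).
R6C5 is out (row 6 already has a 2).
R8C5 is out (row 8 already has a 2).
So the only cell in column 5 that can hold 2 is R2C5.
Therefore R2C5 = 2.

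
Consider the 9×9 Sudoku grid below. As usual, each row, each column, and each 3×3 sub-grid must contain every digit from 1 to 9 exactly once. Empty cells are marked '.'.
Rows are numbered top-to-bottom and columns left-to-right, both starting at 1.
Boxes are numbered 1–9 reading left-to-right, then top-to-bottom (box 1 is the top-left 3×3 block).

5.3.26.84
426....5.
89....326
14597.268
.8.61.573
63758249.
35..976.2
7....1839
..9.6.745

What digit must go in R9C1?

2

Row 9 already contains {4, 5, 6, 7, 9}.
Column 1 already contains {1, 3, 4, 5, 6, 7, 8}.
Its 3×3 block (box 7) already contains {3, 5, 7, 9}.
The only value from 1–9 not eliminated is 2, so R9C1 = 2.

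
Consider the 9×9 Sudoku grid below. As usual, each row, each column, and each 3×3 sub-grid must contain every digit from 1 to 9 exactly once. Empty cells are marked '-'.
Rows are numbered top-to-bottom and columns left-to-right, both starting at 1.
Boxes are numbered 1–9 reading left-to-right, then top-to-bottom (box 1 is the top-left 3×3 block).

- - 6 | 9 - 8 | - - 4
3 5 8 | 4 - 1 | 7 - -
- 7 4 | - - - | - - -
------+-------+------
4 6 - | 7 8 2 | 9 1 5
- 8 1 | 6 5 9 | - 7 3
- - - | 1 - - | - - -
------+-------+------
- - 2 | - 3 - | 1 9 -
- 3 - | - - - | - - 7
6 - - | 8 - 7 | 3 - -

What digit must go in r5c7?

4

Cell r5c7 itself could take any of {2, 4} by direct elimination.
Consider where 4 can go in row 5.
r5c1 is out (column 1 already has a 4).
So the only cell in row 5 that can hold 4 is r5c7.
Therefore r5c7 = 4.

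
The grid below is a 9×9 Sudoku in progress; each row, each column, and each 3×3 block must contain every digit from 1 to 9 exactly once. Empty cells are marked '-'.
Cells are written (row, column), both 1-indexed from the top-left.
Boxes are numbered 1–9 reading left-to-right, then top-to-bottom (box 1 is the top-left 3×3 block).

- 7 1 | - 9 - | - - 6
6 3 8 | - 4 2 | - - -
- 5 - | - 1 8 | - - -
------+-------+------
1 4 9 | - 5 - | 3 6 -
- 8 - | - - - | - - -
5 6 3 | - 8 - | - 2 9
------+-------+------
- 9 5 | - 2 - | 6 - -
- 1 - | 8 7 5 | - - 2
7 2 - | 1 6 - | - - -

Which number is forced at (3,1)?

9

Cell (3,1) itself could take any of {2, 4, 9} by direct elimination.
Consider where 9 can go in box 1.
(1,1) is out (row 1 already has a 9).
(3,3) is out (column 3 already has a 9).
So the only cell in box 1 that can hold 9 is (3,1).
Therefore (3,1) = 9.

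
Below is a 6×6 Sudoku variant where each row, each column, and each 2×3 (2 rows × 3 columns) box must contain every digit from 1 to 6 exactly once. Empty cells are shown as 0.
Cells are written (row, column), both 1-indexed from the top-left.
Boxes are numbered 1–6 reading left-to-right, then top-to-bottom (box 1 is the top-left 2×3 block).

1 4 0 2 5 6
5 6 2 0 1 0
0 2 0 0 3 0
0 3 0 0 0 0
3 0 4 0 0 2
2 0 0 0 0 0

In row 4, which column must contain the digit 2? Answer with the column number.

Consider where 2 can go in row 4.
(4,1) is out (column 1 already has a 2).
(4,3) is out (column 3 already has a 2).
(4,4) is out (column 4 already has a 2).
(4,6) is out (column 6 already has a 2).
So the only cell in row 4 that can hold 2 is (4,5).
That is column 5.

5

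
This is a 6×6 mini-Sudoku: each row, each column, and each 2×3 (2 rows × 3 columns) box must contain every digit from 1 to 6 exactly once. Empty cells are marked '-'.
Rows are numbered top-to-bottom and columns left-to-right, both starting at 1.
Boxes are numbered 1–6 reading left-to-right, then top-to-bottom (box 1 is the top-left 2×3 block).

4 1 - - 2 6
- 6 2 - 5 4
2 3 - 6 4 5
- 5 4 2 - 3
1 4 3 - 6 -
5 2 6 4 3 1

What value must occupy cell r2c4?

Cell r2c4 itself could take any of {1, 3} by direct elimination.
Consider where 1 can go in row 2.
r2c1 is out (column 1 already has a 1).
So the only cell in row 2 that can hold 1 is r2c4.
Therefore r2c4 = 1.

1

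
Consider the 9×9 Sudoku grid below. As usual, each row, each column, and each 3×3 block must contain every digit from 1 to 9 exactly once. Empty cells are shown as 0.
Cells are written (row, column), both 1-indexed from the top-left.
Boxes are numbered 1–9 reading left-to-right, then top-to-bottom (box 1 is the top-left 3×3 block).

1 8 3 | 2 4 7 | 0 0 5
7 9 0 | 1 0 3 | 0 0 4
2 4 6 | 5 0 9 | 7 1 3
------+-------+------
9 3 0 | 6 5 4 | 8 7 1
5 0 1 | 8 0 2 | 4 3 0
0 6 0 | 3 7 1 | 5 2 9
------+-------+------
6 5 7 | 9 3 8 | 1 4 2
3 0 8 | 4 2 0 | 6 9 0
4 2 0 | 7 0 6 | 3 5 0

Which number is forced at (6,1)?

8

Row 6 already contains {1, 2, 3, 5, 6, 7, 9}.
Column 1 already contains {1, 2, 3, 4, 5, 6, 7, 9}.
Its 3×3 block (box 4) already contains {1, 3, 5, 6, 9}.
The only value from 1–9 not eliminated is 8, so (6,1) = 8.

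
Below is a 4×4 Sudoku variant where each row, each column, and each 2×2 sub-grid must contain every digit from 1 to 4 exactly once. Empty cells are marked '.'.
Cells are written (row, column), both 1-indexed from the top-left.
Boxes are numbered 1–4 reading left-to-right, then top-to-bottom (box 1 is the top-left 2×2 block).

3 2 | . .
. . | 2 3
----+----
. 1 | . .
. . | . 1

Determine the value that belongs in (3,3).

3

Cell (3,3) itself could take any of {3, 4} by direct elimination.
Consider where 3 can go in row 3.
(3,1) is out (column 1 already has a 3).
(3,4) is out (column 4 already has a 3).
So the only cell in row 3 that can hold 3 is (3,3).
Therefore (3,3) = 3.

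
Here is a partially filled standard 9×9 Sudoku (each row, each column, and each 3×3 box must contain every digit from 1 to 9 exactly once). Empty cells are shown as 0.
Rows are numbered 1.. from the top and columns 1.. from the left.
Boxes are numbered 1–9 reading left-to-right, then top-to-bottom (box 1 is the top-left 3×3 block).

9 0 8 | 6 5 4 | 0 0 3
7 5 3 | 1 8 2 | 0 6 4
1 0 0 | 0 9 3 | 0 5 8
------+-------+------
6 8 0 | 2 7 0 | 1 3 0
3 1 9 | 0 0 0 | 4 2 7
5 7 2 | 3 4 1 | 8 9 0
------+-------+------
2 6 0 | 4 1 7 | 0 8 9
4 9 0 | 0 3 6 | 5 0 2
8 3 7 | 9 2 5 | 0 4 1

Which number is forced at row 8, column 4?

Row 8 already contains {2, 3, 4, 5, 6, 9}.
Column 4 already contains {1, 2, 3, 4, 6, 9}.
Its 3×3 block (box 8) already contains {1, 2, 3, 4, 5, 6, 7, 9}.
The only value from 1–9 not eliminated is 8, so row 8, column 4 = 8.

8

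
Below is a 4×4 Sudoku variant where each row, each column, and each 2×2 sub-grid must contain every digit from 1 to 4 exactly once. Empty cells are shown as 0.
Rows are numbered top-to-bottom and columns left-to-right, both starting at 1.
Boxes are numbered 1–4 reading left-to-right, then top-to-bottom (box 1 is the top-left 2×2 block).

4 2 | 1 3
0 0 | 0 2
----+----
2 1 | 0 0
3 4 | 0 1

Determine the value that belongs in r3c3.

Cell r3c3 itself could take any of {3, 4} by direct elimination.
Consider where 3 can go in column 3.
r2c3 is out (box 2 already has a 3).
r4c3 is out (row 4 already has a 3).
So the only cell in column 3 that can hold 3 is r3c3.
Therefore r3c3 = 3.

3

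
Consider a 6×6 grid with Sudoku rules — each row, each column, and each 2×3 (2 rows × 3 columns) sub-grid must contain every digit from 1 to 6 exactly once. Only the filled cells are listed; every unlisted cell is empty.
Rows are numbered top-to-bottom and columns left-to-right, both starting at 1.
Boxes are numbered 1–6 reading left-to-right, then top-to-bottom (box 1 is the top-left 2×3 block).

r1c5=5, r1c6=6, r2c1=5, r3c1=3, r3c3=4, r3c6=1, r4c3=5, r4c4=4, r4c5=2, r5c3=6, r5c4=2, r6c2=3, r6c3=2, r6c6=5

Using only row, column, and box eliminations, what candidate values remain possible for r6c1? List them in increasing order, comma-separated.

Row 6 already contains {2, 3, 5}.
Column 1 already contains {3, 5}.
Its 2×3 block (box 5) already contains {2, 3, 6}.
Removing those from 1–6 leaves {1, 4} as the candidates for r6c1.

1,4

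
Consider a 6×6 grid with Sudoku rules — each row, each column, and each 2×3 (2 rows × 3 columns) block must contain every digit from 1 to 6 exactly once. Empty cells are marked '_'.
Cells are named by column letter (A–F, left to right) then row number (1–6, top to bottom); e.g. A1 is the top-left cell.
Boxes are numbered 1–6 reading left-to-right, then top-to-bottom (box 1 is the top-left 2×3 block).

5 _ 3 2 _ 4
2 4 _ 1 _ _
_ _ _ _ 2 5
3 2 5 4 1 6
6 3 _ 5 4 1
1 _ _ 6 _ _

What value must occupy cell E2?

5

Cell E2 itself could take any of {3, 5, 6} by direct elimination.
Consider where 5 can go in column E.
E1 is out (row 1 already has a 5).
E6 is out (box 6 already has a 5).
So the only cell in column E that can hold 5 is E2.
Therefore E2 = 5.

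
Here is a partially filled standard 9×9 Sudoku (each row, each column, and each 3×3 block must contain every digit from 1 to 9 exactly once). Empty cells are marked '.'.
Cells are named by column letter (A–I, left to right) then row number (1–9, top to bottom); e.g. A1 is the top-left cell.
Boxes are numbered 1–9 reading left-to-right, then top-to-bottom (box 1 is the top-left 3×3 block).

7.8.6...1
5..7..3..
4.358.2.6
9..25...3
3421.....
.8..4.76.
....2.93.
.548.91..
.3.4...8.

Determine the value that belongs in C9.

Cell C9 itself could take any of {1, 6, 7, 9} by direct elimination.
Consider where 9 can go in row 9.
A9 is out (column A already has a 9).
E9 is out (box 8 already has a 9).
F9 is out (column F already has a 9).
G9 is out (column G already has a 9).
I9 is out (box 9 already has a 9).
So the only cell in row 9 that can hold 9 is C9.
Therefore C9 = 9.

9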